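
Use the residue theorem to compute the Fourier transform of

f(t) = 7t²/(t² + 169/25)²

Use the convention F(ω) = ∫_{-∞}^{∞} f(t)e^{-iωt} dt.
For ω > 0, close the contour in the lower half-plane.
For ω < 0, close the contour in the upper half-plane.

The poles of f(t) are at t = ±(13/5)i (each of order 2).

Let g(z) = f(z)e^{-iωz}; for large |z| the factor e^{-iωz} decays in the lower half-plane when ω > 0 and in the upper half-plane when ω < 0.

Case ω > 0 (lower half-plane, clockwise contour ⇒ F(ω) = -2πi·ΣRes):
  Res_{z = - \frac{13 i}{5}} g(z) = \frac{7 i \left(5 - 13 \omega\right) e^{- \frac{13 \omega}{5}}}{52} (pole of order 2)
  F(ω) = -2πi·ΣRes = \frac{7 \pi \left(5 - 13 \omega\right) e^{- \frac{13 \omega}{5}}}{26}

Case ω < 0 (upper half-plane, counterclockwise contour ⇒ F(ω) = +2πi·ΣRes):
  Res_{z = \frac{13 i}{5}} g(z) = \frac{7 i \left(- 13 \omega - 5\right) e^{\frac{13 \omega}{5}}}{52} (pole of order 2)
  F(ω) = 2πi·ΣRes = \frac{7 \pi \left(13 \omega + 5\right) e^{\frac{13 \omega}{5}}}{26}

Both cases combine into a single formula in |ω|:

F(ω) = \frac{7 \pi \left(5 - 13 \left|{\omega}\right|\right) e^{- \frac{13 \left|{\omega}\right|}{5}}}{26}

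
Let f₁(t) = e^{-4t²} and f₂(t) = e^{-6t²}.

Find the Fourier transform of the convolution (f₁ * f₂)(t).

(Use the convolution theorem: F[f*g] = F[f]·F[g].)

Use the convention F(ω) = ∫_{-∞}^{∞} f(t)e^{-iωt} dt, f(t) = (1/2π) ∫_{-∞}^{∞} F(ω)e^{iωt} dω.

F[f₁*f₂](ω) = \frac{\sqrt{6} \pi e^{- \frac{5 \omega^{2}}{48}}}{12}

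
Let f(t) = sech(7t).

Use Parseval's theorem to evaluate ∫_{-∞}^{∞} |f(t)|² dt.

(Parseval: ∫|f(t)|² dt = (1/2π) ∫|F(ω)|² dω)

∫|f(t)|² dt = \frac{2}{7}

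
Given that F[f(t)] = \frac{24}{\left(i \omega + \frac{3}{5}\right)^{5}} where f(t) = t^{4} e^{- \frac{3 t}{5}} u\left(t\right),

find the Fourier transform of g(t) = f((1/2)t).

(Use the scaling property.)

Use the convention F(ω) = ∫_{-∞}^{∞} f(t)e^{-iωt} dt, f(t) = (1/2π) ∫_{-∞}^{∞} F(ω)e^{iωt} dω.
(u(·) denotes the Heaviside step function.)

F[g](ω) = \frac{150000}{\left(10 i \omega + 3\right)^{5}}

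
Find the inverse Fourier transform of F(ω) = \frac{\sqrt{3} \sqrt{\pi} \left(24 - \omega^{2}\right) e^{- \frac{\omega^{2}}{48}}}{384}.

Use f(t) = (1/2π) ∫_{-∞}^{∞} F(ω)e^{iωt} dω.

f(t) = 9 t^{2} e^{- 12 t^{2}}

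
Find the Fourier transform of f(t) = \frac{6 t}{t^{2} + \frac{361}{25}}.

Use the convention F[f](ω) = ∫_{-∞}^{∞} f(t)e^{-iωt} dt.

F(ω) = - 6 i \pi e^{- \frac{19 \left|{\omega}\right|}{5}} \operatorname{sign}{\left(\omega \right)}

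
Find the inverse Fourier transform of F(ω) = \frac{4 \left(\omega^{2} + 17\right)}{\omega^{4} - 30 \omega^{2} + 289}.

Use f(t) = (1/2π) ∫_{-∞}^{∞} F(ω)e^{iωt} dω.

f(t) = 2 e^{- \left|{t}\right|} \cos{\left(4 \left|{t}\right| \right)}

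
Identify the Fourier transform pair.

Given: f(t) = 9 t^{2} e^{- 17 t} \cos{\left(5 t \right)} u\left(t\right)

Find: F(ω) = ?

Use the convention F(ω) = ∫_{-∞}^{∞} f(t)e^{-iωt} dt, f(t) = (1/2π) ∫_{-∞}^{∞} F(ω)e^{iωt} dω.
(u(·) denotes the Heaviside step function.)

F(ω) = \frac{18 \left(- 75 i \omega + \left(i \omega + 17\right)^{3} - 1275\right)}{\left(\left(i \omega + 17\right)^{2} + 25\right)^{3}}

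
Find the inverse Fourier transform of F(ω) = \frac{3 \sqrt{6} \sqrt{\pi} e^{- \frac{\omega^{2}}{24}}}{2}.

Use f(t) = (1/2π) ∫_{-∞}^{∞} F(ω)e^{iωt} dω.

f(t) = 9 e^{- 6 t^{2}}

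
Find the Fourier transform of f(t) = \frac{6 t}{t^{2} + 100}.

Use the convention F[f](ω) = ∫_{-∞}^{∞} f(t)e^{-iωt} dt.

F(ω) = - 6 i \pi e^{- 10 \left|{\omega}\right|} \operatorname{sign}{\left(\omega \right)}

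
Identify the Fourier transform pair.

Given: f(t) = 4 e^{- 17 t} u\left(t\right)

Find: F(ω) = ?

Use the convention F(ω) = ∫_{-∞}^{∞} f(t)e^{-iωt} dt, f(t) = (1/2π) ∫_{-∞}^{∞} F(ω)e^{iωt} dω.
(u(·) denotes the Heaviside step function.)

F(ω) = \frac{4}{i \omega + 17}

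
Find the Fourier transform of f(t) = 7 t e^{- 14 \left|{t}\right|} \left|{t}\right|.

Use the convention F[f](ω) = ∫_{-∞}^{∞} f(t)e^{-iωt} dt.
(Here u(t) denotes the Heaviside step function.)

F(ω) = \frac{28 i \omega \left(\omega^{2} - 588\right)}{\left(\omega^{2} + 196\right)^{3}}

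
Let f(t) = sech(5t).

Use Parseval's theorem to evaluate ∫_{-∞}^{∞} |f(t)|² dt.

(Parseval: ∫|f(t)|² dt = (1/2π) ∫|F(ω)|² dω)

∫|f(t)|² dt = \frac{2}{5}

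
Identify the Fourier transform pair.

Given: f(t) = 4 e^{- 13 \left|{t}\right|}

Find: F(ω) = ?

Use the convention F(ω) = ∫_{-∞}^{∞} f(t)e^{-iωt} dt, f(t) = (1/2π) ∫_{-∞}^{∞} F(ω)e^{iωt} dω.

F(ω) = \frac{104}{\omega^{2} + 169}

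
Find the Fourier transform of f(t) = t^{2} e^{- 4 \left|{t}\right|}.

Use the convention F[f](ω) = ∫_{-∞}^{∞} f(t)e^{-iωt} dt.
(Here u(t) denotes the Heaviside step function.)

F(ω) = \frac{16 \left(16 - 3 \omega^{2}\right)}{\left(\omega^{2} + 16\right)^{3}}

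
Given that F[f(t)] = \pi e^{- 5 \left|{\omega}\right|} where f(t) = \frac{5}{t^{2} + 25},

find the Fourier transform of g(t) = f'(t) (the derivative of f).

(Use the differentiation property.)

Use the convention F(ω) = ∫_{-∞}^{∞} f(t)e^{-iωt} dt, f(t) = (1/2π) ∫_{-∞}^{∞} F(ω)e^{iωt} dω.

F[g](ω) = i \pi \omega e^{- 5 \left|{\omega}\right|}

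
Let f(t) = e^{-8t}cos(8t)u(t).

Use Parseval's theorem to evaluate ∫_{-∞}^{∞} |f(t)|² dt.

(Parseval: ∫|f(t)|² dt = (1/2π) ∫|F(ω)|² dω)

∫|f(t)|² dt = \frac{3}{64}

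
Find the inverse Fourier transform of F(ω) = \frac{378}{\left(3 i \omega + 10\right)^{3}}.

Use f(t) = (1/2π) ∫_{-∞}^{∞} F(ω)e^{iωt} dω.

f(t) = 7 t^{2} e^{- \frac{10 t}{3}} u\left(t\right)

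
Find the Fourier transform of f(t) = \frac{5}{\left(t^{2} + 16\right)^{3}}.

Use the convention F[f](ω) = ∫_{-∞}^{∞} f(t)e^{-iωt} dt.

F(ω) = \frac{5 \pi \left(16 \omega^{2} + 12 \left|{\omega}\right| + 3\right) e^{- 4 \left|{\omega}\right|}}{8192}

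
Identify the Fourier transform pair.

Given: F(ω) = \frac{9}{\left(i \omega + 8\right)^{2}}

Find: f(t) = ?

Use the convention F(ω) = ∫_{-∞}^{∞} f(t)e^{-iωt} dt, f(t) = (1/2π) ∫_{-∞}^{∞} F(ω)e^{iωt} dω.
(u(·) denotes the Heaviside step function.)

f(t) = 9 t e^{- 8 t} u\left(t\right)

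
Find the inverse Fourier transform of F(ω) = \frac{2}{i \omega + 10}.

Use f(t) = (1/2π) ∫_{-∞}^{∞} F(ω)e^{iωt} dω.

f(t) = 2 e^{- 10 t} u\left(t\right)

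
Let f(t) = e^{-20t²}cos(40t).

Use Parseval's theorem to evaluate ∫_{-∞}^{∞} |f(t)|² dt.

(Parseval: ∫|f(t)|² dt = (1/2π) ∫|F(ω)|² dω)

∫|f(t)|² dt = \frac{\sqrt{10} \sqrt{\pi} \left(1 + e^{40}\right)}{40 e^{40}}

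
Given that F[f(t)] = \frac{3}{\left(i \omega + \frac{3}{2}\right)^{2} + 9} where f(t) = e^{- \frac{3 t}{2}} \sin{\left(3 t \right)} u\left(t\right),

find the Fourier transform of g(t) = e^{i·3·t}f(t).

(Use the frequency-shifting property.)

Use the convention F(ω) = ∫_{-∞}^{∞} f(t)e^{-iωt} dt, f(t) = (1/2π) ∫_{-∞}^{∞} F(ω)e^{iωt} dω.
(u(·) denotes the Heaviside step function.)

F[g](ω) = \frac{12}{\left(2 i \left(\omega - 3\right) + 3\right)^{2} + 36}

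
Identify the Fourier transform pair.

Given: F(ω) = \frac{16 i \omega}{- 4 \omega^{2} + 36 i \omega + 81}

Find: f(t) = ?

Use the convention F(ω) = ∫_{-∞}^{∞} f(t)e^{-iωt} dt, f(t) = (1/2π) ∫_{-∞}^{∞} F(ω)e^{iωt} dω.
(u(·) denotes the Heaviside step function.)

f(t) = 4 \left(1 - \frac{9 t}{2}\right) e^{- \frac{9 t}{2}} u\left(t\right)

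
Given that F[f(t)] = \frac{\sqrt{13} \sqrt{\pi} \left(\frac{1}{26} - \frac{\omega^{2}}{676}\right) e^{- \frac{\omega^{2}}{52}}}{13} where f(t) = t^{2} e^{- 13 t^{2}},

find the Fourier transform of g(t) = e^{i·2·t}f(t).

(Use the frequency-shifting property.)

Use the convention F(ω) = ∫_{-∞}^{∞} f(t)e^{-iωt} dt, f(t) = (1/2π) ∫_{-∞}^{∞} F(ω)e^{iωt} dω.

F[g](ω) = \frac{\sqrt{13} \sqrt{\pi} \left(26 - \left(\omega - 2\right)^{2}\right) e^{- \frac{\left(\omega - 2\right)^{2}}{52}}}{8788}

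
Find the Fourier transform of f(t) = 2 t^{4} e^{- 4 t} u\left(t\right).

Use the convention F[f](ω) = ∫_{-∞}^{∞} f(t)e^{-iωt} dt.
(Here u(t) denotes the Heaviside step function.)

F(ω) = \frac{48}{\left(i \omega + 4\right)^{5}}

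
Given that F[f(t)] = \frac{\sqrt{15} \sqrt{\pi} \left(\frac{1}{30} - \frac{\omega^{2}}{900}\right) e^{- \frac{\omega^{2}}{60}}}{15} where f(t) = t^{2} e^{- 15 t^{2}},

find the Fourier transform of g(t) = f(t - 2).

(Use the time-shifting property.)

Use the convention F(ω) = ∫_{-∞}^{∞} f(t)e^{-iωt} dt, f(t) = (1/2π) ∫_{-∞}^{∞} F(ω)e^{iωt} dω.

F[g](ω) = \frac{\sqrt{15} \sqrt{\pi} \left(30 - \omega^{2}\right) e^{- \frac{\omega \left(\omega + 120 i\right)}{60}}}{13500}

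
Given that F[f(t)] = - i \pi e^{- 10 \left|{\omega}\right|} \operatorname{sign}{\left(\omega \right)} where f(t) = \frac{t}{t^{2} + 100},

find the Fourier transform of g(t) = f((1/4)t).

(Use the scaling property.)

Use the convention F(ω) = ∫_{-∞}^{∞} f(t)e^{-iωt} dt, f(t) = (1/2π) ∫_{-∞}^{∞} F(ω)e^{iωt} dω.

F[g](ω) = - 4 i \pi e^{- 40 \left|{\omega}\right|} \operatorname{sign}{\left(\omega \right)}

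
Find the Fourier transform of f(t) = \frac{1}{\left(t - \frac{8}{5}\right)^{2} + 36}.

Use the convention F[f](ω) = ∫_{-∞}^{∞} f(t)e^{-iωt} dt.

F(ω) = \frac{\pi e^{- \frac{8 i \omega}{5} - 6 \left|{\omega}\right|}}{6}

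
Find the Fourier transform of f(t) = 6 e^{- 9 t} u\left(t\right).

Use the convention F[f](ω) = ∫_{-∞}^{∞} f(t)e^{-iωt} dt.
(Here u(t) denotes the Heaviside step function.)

F(ω) = \frac{6}{i \omega + 9}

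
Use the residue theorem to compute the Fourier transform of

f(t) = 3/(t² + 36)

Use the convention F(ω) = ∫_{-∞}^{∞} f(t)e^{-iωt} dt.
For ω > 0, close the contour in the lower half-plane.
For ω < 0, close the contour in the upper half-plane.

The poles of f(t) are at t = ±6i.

Let g(z) = f(z)e^{-iωz}; for large |z| the factor e^{-iωz} decays in the lower half-plane when ω > 0 and in the upper half-plane when ω < 0.

Case ω > 0 (lower half-plane, clockwise contour ⇒ F(ω) = -2πi·ΣRes):
  Res_{z = - 6 i} g(z) = \frac{i e^{- 6 \omega}}{4}
  F(ω) = -2πi·ΣRes = \frac{\pi e^{- 6 \omega}}{2}

Case ω < 0 (upper half-plane, counterclockwise contour ⇒ F(ω) = +2πi·ΣRes):
  Res_{z = 6 i} g(z) = - \frac{i e^{6 \omega}}{4}
  F(ω) = 2πi·ΣRes = \frac{\pi e^{6 \omega}}{2}

Both cases combine into a single formula in |ω|:

F(ω) = \frac{\pi e^{- 6 \left|{\omega}\right|}}{2}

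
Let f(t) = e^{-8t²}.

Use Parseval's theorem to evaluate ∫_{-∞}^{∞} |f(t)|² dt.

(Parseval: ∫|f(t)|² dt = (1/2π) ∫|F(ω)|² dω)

∫|f(t)|² dt = \frac{\sqrt{\pi}}{4}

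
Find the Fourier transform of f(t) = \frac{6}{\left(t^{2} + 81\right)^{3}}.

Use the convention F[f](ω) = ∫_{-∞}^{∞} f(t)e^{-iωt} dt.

F(ω) = \frac{\pi \left(27 \omega^{2} + 9 \left|{\omega}\right| + 1\right) e^{- 9 \left|{\omega}\right|}}{26244}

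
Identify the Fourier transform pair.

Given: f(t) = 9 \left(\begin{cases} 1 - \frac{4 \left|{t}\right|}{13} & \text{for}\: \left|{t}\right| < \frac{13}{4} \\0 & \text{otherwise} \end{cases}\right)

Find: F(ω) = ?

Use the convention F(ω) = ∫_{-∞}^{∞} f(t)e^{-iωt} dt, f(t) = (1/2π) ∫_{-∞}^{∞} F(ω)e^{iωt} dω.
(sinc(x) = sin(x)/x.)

F(ω) = \frac{117 \operatorname{sinc}^{2}{\left(\frac{13 \omega}{8} \right)}}{4}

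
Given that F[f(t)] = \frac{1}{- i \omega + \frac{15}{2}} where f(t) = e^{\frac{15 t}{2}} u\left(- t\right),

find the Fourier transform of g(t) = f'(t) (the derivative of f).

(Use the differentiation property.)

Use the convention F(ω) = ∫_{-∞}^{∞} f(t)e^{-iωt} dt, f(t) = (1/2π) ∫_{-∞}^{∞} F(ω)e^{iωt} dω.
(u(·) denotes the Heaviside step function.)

F[g](ω) = - \frac{2 \omega}{2 \omega + 15 i}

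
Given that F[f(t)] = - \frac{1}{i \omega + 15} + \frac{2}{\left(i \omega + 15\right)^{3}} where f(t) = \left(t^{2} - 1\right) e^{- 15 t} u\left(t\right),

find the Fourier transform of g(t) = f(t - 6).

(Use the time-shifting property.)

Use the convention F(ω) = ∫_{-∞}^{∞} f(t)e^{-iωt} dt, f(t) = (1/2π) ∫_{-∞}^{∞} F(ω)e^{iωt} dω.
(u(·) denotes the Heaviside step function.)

F[g](ω) = \frac{\left(2 i \omega - \left(i \omega + 15\right)^{3} + 30\right) e^{- 6 i \omega}}{\left(i \omega + 15\right)^{4}}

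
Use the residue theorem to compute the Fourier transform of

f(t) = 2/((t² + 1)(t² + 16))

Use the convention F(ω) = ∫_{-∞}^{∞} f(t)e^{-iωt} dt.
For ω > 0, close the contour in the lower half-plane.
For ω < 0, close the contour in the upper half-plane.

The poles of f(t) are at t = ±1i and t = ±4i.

Let g(z) = f(z)e^{-iωz}; for large |z| the factor e^{-iωz} decays in the lower half-plane when ω > 0 and in the upper half-plane when ω < 0.

Case ω > 0 (lower half-plane, clockwise contour ⇒ F(ω) = -2πi·ΣRes):
  Res_{z = - i} g(z) = \frac{i e^{- \omega}}{15}
  Res_{z = - 4 i} g(z) = - \frac{i e^{- 4 \omega}}{60}
  F(ω) = -2πi·ΣRes = \frac{\pi \left(4 e^{3 \omega} - 1\right) e^{- 4 \omega}}{30}

Case ω < 0 (upper half-plane, counterclockwise contour ⇒ F(ω) = +2πi·ΣRes):
  Res_{z = i} g(z) = - \frac{i e^{\omega}}{15}
  Res_{z = 4 i} g(z) = \frac{i e^{4 \omega}}{60}
  F(ω) = 2πi·ΣRes = \frac{\pi \left(4 - e^{3 \omega}\right) e^{\omega}}{30}

Both cases combine into a single formula in |ω|:

F(ω) = \frac{\pi \left(4 e^{3 \left|{\omega}\right|} - 1\right) e^{- 4 \left|{\omega}\right|}}{30}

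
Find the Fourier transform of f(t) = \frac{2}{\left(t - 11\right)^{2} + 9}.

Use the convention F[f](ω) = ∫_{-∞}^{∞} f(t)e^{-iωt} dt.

F(ω) = \frac{2 \pi e^{- 11 i \omega - 3 \left|{\omega}\right|}}{3}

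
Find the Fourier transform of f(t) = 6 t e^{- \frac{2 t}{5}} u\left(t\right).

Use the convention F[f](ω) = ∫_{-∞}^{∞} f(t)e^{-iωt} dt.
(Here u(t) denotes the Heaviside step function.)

F(ω) = \frac{150}{\left(5 i \omega + 2\right)^{2}}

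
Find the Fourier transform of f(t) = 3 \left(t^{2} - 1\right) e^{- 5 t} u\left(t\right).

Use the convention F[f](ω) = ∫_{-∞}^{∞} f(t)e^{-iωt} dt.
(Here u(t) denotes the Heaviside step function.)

F(ω) = \frac{3 \left(2 i \omega - \left(i \omega + 5\right)^{3} + 10\right)}{\left(i \omega + 5\right)^{4}}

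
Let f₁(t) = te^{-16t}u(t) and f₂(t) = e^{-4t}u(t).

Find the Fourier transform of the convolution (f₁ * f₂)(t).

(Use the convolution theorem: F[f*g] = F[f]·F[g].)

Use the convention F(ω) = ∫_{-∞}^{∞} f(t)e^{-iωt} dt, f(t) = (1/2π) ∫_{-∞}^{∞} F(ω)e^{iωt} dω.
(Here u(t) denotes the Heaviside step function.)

F[f₁*f₂](ω) = \frac{1}{\left(i \omega + 4\right) \left(i \omega + 16\right)^{2}}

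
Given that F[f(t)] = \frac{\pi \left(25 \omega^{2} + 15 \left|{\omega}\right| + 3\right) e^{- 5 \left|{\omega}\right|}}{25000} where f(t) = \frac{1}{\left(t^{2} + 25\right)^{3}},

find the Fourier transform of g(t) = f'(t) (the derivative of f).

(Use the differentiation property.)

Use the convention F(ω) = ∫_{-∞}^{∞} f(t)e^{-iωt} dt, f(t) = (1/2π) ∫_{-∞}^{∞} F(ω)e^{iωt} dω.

F[g](ω) = \frac{i \pi \omega \left(25 \omega^{2} + 15 \left|{\omega}\right| + 3\right) e^{- 5 \left|{\omega}\right|}}{25000}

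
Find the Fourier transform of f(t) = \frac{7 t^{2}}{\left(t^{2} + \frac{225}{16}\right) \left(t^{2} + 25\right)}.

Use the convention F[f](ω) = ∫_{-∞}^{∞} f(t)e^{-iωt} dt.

F(ω) = \frac{16 \pi e^{- 5 \left|{\omega}\right|}}{5} - \frac{12 \pi e^{- \frac{15 \left|{\omega}\right|}{4}}}{5}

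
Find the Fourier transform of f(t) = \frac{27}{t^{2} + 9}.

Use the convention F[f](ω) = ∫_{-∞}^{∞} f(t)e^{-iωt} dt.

F(ω) = 9 \pi e^{- 3 \left|{\omega}\right|}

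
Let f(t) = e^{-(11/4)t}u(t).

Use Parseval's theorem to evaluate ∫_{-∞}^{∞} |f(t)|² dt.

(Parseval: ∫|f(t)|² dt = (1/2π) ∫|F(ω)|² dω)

∫|f(t)|² dt = \frac{2}{11}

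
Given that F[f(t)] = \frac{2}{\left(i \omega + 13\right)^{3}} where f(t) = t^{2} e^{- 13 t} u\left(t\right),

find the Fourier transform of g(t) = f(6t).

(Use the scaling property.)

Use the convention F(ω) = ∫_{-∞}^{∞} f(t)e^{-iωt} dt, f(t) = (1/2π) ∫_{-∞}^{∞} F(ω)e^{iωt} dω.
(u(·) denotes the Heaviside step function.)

F[g](ω) = \frac{72}{\left(i \omega + 78\right)^{3}}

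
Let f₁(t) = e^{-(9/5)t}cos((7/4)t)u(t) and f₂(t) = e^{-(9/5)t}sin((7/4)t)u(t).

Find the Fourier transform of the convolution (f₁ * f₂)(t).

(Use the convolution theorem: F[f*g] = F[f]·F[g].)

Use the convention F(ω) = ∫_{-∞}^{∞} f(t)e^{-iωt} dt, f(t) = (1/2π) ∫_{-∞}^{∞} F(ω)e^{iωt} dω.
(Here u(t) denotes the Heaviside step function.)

F[f₁*f₂](ω) = \frac{56000 \left(5 i \omega + 9\right)}{\left(16 \left(5 i \omega + 9\right)^{2} + 1225\right)^{2}}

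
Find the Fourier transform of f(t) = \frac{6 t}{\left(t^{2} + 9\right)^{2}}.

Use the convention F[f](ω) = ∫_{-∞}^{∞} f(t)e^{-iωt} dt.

F(ω) = - i \pi \omega e^{- 3 \left|{\omega}\right|}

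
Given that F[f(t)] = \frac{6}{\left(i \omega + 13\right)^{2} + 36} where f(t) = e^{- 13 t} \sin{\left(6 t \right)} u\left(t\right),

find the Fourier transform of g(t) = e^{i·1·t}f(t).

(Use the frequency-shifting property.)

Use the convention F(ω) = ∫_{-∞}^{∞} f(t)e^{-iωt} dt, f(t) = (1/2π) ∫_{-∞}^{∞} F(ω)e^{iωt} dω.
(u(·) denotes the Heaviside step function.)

F[g](ω) = \frac{6}{\left(i \left(\omega - 1\right) + 13\right)^{2} + 36}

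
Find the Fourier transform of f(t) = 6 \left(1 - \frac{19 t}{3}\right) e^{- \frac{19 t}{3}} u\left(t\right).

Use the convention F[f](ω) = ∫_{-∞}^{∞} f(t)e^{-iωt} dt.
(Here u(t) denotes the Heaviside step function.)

F(ω) = \frac{54 i \omega}{- 9 \omega^{2} + 114 i \omega + 361}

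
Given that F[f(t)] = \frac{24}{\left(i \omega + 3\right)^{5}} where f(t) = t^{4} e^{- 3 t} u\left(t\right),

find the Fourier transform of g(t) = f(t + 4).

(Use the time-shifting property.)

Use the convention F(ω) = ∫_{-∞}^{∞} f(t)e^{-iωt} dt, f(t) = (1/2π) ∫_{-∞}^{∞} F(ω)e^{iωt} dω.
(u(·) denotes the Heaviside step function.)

F[g](ω) = \frac{24 e^{4 i \omega}}{\left(i \omega + 3\right)^{5}}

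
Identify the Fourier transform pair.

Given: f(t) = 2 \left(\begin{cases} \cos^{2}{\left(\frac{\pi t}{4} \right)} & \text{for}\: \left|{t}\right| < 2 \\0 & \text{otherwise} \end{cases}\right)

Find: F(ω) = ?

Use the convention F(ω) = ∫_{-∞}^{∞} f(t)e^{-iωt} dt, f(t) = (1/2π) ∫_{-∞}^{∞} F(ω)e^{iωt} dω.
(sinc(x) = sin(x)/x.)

F(ω) = - \frac{4 \pi^{2} \operatorname{sinc}{\left(2 \omega \right)}}{4 \omega^{2} - \pi^{2}}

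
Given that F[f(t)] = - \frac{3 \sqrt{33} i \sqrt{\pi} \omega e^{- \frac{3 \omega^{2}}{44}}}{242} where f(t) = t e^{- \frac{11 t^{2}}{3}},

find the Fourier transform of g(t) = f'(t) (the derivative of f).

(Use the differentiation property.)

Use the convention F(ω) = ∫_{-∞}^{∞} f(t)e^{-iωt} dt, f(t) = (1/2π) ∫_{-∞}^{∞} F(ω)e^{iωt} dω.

F[g](ω) = \frac{3 \sqrt{33} \sqrt{\pi} \omega^{2} e^{- \frac{3 \omega^{2}}{44}}}{242}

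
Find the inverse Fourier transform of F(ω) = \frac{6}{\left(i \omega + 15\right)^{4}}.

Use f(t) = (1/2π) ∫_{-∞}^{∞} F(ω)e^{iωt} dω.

f(t) = t^{3} e^{- 15 t} u\left(t\right)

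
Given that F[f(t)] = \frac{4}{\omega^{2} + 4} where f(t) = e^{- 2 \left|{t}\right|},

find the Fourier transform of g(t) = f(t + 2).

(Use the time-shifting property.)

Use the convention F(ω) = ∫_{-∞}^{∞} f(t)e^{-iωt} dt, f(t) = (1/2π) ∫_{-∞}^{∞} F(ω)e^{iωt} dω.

F[g](ω) = \frac{4 e^{2 i \omega}}{\omega^{2} + 4}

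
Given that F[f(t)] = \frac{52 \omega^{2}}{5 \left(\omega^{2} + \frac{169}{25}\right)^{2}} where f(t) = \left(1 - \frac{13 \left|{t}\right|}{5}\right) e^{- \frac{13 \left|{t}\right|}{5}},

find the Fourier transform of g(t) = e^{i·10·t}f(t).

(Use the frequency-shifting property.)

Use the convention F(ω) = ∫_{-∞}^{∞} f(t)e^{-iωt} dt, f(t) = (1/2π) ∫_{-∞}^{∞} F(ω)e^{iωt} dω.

F[g](ω) = \frac{6500 \left(\omega - 10\right)^{2}}{\left(25 \left(\omega - 10\right)^{2} + 169\right)^{2}}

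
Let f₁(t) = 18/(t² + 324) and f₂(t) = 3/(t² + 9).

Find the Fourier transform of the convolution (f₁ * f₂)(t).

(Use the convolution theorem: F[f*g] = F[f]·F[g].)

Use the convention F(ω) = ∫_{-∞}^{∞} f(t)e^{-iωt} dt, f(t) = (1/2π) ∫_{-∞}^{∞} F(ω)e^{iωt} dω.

F[f₁*f₂](ω) = \pi^{2} e^{- 21 \left|{\omega}\right|}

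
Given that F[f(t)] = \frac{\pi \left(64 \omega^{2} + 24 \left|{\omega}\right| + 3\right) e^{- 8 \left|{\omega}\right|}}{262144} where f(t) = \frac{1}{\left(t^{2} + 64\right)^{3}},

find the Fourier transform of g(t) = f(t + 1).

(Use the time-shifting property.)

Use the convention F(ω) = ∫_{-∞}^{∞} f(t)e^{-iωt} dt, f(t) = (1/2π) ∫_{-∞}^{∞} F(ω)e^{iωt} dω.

F[g](ω) = \frac{\pi \left(64 \omega^{2} + 24 \left|{\omega}\right| + 3\right) e^{i \omega - 8 \left|{\omega}\right|}}{262144}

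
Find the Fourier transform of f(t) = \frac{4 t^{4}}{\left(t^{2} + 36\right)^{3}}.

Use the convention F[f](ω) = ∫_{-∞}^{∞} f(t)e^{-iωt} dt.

F(ω) = \frac{\pi \left(12 \omega^{2} - 10 \left|{\omega}\right| + 1\right) e^{- 6 \left|{\omega}\right|}}{4}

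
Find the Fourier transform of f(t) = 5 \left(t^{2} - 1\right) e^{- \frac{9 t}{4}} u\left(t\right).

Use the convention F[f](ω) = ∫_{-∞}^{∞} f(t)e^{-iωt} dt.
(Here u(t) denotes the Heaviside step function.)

F(ω) = \frac{20 \left(128 i \omega - \left(4 i \omega + 9\right)^{3} + 288\right)}{\left(4 i \omega + 9\right)^{4}}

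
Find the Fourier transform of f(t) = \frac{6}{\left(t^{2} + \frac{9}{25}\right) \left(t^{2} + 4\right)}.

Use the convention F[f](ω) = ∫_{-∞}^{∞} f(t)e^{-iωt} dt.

F(ω) = - \frac{75 \pi e^{- 2 \left|{\omega}\right|}}{91} + \frac{250 \pi e^{- \frac{3 \left|{\omega}\right|}{5}}}{91}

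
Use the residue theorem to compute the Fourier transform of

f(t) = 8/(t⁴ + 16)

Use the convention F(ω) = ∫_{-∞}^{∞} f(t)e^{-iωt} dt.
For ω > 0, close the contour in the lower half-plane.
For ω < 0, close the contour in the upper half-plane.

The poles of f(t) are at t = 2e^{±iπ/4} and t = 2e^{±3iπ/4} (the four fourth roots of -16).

Let g(z) = f(z)e^{-iωz}; for large |z| the factor e^{-iωz} decays in the lower half-plane when ω > 0 and in the upper half-plane when ω < 0.

Case ω > 0 (lower half-plane, clockwise contour ⇒ F(ω) = -2πi·ΣRes):
  Res_{z = - \sqrt{2} - \sqrt{2} i} g(z) = \frac{\sqrt{2} i \left(1 - i\right) e^{\sqrt{2} \omega \left(-1 + i\right)}}{8}
  Res_{z = \sqrt{2} - \sqrt{2} i} g(z) = \frac{\sqrt{2} i \left(1 + i\right) e^{- \sqrt{2} \omega \left(1 + i\right)}}{8}
  F(ω) = -2πi·ΣRes = \frac{\sqrt{2} \pi \left(1 - i\right) \left(e^{2 \sqrt{2} i \omega} + i\right) e^{- \sqrt{2} \omega \left(1 + i\right)}}{4} = \pi e^{- \sqrt{2} \omega} \sin{\left(\sqrt{2} \omega + \frac{\pi}{4} \right)}

Case ω < 0 (upper half-plane, counterclockwise contour ⇒ F(ω) = +2πi·ΣRes):
  Res_{z = \sqrt{2} + \sqrt{2} i} g(z) = \frac{\sqrt{2} i \left(-1 + i\right) e^{\sqrt{2} \omega \left(1 - i\right)}}{8}
  Res_{z = - \sqrt{2} + \sqrt{2} i} g(z) = \frac{\sqrt{2} \left(1 - i\right) e^{\sqrt{2} \omega \left(1 + i\right)}}{8}
  F(ω) = 2πi·ΣRes = - \frac{\sqrt{2} i \pi \left(i \left(1 - i\right) e^{\sqrt{2} \omega \left(1 - i\right)} - \left(1 - i\right) e^{\sqrt{2} \omega \left(1 + i\right)}\right)}{4} = \pi e^{\sqrt{2} \omega} \cos{\left(\sqrt{2} \omega + \frac{\pi}{4} \right)}

Both cases combine into a single formula in |ω|:

F(ω) = \pi e^{- \sqrt{2} \left|{\omega}\right|} \sin{\left(\sqrt{2} \left|{\omega}\right| + \frac{\pi}{4} \right)}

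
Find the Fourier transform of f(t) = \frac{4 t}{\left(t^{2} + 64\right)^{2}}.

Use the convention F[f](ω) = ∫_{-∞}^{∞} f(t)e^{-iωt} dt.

F(ω) = - \frac{i \pi \omega e^{- 8 \left|{\omega}\right|}}{4}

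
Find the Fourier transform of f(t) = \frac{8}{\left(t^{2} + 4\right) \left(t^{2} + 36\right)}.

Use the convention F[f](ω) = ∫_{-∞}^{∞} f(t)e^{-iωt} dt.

F(ω) = \frac{\pi \left(3 e^{4 \left|{\omega}\right|} - 1\right) e^{- 6 \left|{\omega}\right|}}{24}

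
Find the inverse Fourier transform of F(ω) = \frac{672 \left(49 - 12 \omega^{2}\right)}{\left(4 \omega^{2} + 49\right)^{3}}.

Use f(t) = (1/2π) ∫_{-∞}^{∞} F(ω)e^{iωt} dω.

f(t) = 3 t^{2} e^{- \frac{7 \left|{t}\right|}{2}}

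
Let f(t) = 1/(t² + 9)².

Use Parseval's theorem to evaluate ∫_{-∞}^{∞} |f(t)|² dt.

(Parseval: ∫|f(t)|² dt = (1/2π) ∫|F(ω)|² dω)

∫|f(t)|² dt = \frac{5 \pi}{34992}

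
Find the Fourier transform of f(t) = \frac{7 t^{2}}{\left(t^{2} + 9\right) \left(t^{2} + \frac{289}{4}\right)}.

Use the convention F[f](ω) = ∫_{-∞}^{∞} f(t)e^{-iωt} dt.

F(ω) = - \frac{84 \pi e^{- 3 \left|{\omega}\right|}}{253} + \frac{238 \pi e^{- \frac{17 \left|{\omega}\right|}{2}}}{253}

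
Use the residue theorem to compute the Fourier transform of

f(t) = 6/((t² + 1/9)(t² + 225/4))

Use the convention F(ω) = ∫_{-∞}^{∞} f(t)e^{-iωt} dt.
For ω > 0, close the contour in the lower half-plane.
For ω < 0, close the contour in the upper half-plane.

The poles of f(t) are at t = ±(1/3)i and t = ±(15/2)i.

Let g(z) = f(z)e^{-iωz}; for large |z| the factor e^{-iωz} decays in the lower half-plane when ω > 0 and in the upper half-plane when ω < 0.

Case ω > 0 (lower half-plane, clockwise contour ⇒ F(ω) = -2πi·ΣRes):
  Res_{z = - \frac{i}{3}} g(z) = \frac{324 i e^{- \frac{\omega}{3}}}{2021}
  Res_{z = - \frac{15 i}{2}} g(z) = - \frac{72 i e^{- \frac{15 \omega}{2}}}{10105}
  F(ω) = -2πi·ΣRes = - \frac{144 \pi e^{- \frac{15 \omega}{2}}}{10105} + \frac{648 \pi e^{- \frac{\omega}{3}}}{2021}

Case ω < 0 (upper half-plane, counterclockwise contour ⇒ F(ω) = +2πi·ΣRes):
  Res_{z = \frac{i}{3}} g(z) = - \frac{324 i e^{\frac{\omega}{3}}}{2021}
  Res_{z = \frac{15 i}{2}} g(z) = \frac{72 i e^{\frac{15 \omega}{2}}}{10105}
  F(ω) = 2πi·ΣRes = \frac{72 \pi \left(45 e^{\frac{\omega}{3}} - 2 e^{\frac{15 \omega}{2}}\right)}{10105}

Both cases combine into a single formula in |ω|:

F(ω) = - \frac{144 \pi e^{- \frac{15 \left|{\omega}\right|}{2}}}{10105} + \frac{648 \pi e^{- \frac{\left|{\omega}\right|}{3}}}{2021}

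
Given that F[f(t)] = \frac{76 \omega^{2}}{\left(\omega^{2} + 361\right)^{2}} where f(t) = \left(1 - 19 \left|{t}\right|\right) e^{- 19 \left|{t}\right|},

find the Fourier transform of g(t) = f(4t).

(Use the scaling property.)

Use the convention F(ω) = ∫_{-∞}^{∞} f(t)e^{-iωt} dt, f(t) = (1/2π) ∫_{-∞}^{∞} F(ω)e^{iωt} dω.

F[g](ω) = \frac{304 \omega^{2}}{\left(\omega^{2} + 5776\right)^{2}}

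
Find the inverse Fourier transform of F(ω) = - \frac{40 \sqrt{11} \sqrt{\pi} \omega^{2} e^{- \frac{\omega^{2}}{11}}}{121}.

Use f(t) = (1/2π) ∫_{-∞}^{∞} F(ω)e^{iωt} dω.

f(t) = 5 \left(11 t^{2} - 2\right) e^{- \frac{11 t^{2}}{4}}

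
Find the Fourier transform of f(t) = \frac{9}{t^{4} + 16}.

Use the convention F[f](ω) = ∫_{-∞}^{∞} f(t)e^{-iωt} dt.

F(ω) = \frac{9 \pi e^{- \sqrt{2} \left|{\omega}\right|} \sin{\left(\sqrt{2} \left|{\omega}\right| + \frac{\pi}{4} \right)}}{8}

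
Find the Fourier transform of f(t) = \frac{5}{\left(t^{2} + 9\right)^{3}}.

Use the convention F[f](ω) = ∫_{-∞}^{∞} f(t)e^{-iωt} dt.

F(ω) = \frac{5 \pi \left(3 \omega^{2} + 3 \left|{\omega}\right| + 1\right) e^{- 3 \left|{\omega}\right|}}{648}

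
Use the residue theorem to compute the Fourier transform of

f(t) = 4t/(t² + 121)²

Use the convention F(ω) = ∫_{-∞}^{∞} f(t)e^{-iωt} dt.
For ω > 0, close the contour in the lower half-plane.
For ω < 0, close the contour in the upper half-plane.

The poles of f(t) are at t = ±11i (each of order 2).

Let g(z) = f(z)e^{-iωz}; for large |z| the factor e^{-iωz} decays in the lower half-plane when ω > 0 and in the upper half-plane when ω < 0.

Case ω > 0 (lower half-plane, clockwise contour ⇒ F(ω) = -2πi·ΣRes):
  Res_{z = - 11 i} g(z) = \frac{\omega e^{- 11 \omega}}{11} (pole of order 2)
  F(ω) = -2πi·ΣRes = - \frac{2 i \pi \omega e^{- 11 \omega}}{11}

Case ω < 0 (upper half-plane, counterclockwise contour ⇒ F(ω) = +2πi·ΣRes):
  Res_{z = 11 i} g(z) = - \frac{\omega e^{11 \omega}}{11} (pole of order 2)
  F(ω) = 2πi·ΣRes = - \frac{2 i \pi \omega e^{11 \omega}}{11}

Both cases combine into a single formula in |ω|:

F(ω) = - \frac{2 i \pi \omega e^{- 11 \left|{\omega}\right|}}{11}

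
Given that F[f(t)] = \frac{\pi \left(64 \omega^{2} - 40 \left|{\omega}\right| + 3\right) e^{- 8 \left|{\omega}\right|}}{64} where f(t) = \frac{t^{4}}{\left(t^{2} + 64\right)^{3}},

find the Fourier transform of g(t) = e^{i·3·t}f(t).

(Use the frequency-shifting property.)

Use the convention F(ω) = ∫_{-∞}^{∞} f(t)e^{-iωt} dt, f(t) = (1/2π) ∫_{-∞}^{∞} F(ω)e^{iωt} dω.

F[g](ω) = \frac{\pi \left(64 \left(\omega - 3\right)^{2} - 40 \left|{\omega - 3}\right| + 3\right) e^{- 8 \left|{\omega - 3}\right|}}{64}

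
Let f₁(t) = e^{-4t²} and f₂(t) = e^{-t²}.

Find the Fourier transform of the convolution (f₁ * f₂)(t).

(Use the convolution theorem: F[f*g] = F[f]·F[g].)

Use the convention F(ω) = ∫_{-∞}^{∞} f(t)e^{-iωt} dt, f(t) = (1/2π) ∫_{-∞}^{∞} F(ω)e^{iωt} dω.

F[f₁*f₂](ω) = \frac{\pi e^{- \frac{5 \omega^{2}}{16}}}{2}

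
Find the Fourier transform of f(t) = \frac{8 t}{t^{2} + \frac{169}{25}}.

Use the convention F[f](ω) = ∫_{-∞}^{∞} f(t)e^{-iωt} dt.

F(ω) = - 8 i \pi e^{- \frac{13 \left|{\omega}\right|}{5}} \operatorname{sign}{\left(\omega \right)}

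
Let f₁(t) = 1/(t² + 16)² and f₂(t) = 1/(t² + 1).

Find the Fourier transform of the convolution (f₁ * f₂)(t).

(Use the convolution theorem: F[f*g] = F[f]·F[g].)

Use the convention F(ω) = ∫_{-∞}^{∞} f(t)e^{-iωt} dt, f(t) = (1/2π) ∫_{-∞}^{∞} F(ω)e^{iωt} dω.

F[f₁*f₂](ω) = \frac{\pi^{2} \left(4 \left|{\omega}\right| + 1\right) e^{- 5 \left|{\omega}\right|}}{128}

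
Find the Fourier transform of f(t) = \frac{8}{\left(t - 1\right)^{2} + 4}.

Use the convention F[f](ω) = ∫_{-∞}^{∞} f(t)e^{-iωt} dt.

F(ω) = 4 \pi e^{- i \omega - 2 \left|{\omega}\right|}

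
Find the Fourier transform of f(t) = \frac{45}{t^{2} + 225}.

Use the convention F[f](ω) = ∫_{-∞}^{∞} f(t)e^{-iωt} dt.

F(ω) = 3 \pi e^{- 15 \left|{\omega}\right|}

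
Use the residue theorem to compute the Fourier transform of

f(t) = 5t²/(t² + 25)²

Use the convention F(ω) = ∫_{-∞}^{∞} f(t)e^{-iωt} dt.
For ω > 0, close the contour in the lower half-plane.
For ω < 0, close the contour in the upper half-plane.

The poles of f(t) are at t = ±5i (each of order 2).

Let g(z) = f(z)e^{-iωz}; for large |z| the factor e^{-iωz} decays in the lower half-plane when ω > 0 and in the upper half-plane when ω < 0.

Case ω > 0 (lower half-plane, clockwise contour ⇒ F(ω) = -2πi·ΣRes):
  Res_{z = - 5 i} g(z) = \frac{i \left(1 - 5 \omega\right) e^{- 5 \omega}}{4} (pole of order 2)
  F(ω) = -2πi·ΣRes = \frac{\pi \left(1 - 5 \omega\right) e^{- 5 \omega}}{2}

Case ω < 0 (upper half-plane, counterclockwise contour ⇒ F(ω) = +2πi·ΣRes):
  Res_{z = 5 i} g(z) = \frac{i \left(- 5 \omega - 1\right) e^{5 \omega}}{4} (pole of order 2)
  F(ω) = 2πi·ΣRes = \frac{\pi \left(5 \omega + 1\right) e^{5 \omega}}{2}

Both cases combine into a single formula in |ω|:

F(ω) = \frac{\pi \left(1 - 5 \left|{\omega}\right|\right) e^{- 5 \left|{\omega}\right|}}{2}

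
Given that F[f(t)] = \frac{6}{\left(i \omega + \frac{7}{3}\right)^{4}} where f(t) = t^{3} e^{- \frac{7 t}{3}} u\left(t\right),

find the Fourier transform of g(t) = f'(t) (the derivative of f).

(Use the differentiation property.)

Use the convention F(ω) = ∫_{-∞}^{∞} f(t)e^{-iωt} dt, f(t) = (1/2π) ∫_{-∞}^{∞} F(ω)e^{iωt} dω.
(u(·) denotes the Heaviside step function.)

F[g](ω) = \frac{486 i \omega}{\left(3 i \omega + 7\right)^{4}}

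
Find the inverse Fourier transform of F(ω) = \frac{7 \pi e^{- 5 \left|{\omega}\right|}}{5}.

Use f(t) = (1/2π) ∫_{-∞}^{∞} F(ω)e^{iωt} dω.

f(t) = \frac{7}{t^{2} + 25}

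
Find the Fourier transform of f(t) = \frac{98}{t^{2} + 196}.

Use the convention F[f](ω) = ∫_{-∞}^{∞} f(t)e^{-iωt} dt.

F(ω) = 7 \pi e^{- 14 \left|{\omega}\right|}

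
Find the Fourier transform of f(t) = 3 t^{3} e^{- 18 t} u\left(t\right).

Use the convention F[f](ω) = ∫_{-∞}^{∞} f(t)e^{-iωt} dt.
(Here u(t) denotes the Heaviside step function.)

F(ω) = \frac{18}{\left(i \omega + 18\right)^{4}}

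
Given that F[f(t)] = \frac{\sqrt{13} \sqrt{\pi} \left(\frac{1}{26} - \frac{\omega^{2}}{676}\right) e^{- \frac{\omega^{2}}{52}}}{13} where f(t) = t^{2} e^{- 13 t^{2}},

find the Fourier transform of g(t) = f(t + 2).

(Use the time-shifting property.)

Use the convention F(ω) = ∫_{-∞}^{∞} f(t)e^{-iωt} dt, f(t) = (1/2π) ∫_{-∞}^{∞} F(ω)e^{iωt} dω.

F[g](ω) = \frac{\sqrt{13} \sqrt{\pi} \left(26 - \omega^{2}\right) e^{\frac{\omega \left(- \omega + 104 i\right)}{52}}}{8788}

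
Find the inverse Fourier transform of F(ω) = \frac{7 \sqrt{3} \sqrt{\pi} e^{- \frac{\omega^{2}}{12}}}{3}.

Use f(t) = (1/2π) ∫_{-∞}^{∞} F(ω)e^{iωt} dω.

f(t) = 7 e^{- 3 t^{2}}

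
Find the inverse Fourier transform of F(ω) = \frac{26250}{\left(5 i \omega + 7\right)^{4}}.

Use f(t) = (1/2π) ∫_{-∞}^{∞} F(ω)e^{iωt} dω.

f(t) = 7 t^{3} e^{- \frac{7 t}{5}} u\left(t\right)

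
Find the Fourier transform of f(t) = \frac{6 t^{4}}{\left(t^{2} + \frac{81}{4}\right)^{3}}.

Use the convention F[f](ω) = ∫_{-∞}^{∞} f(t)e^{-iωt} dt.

F(ω) = \frac{\pi \left(27 \omega^{2} - 30 \left|{\omega}\right| + 4\right) e^{- \frac{9 \left|{\omega}\right|}{2}}}{8}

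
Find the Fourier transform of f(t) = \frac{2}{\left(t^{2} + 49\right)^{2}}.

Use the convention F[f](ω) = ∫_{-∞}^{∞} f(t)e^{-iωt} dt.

F(ω) = \frac{\pi \left(7 \left|{\omega}\right| + 1\right) e^{- 7 \left|{\omega}\right|}}{343}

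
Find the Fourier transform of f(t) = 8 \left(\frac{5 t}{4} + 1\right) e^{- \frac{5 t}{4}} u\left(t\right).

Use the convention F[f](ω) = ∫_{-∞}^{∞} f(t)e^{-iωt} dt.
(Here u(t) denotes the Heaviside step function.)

F(ω) = \frac{64 \left(- 2 i \omega - 5\right)}{16 \omega^{2} - 40 i \omega - 25}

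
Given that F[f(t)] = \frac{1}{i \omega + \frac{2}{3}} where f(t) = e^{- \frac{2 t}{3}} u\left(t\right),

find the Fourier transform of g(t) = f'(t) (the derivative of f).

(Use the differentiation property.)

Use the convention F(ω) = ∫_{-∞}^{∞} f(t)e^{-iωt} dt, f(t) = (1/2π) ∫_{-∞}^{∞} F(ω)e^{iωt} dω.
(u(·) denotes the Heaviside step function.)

F[g](ω) = \frac{3 \omega}{3 \omega - 2 i}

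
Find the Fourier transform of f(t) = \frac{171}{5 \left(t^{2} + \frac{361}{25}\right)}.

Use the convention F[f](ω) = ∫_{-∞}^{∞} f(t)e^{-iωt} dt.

F(ω) = 9 \pi e^{- \frac{19 \left|{\omega}\right|}{5}}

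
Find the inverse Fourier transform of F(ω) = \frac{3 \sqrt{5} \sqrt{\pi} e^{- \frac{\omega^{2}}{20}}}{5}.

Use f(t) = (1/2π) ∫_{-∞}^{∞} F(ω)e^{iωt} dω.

f(t) = 3 e^{- 5 t^{2}}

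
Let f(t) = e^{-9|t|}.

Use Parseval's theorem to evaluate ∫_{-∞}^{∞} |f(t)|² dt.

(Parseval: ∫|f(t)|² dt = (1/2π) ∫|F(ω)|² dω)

∫|f(t)|² dt = \frac{1}{9}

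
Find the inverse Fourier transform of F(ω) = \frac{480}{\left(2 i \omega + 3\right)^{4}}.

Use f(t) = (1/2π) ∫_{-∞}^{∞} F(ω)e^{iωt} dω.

f(t) = 5 t^{3} e^{- \frac{3 t}{2}} u\left(t\right)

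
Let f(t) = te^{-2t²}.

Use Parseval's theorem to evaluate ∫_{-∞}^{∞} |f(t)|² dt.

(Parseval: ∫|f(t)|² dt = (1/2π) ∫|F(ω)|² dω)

∫|f(t)|² dt = \frac{\sqrt{\pi}}{16}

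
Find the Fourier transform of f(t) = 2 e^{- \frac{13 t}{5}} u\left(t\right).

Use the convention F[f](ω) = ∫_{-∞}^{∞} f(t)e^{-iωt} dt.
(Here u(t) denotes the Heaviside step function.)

F(ω) = \frac{10}{5 i \omega + 13}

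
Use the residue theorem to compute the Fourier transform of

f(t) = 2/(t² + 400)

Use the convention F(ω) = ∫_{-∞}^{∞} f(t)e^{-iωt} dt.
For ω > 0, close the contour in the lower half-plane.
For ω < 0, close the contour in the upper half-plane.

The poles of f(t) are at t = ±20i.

Let g(z) = f(z)e^{-iωz}; for large |z| the factor e^{-iωz} decays in the lower half-plane when ω > 0 and in the upper half-plane when ω < 0.

Case ω > 0 (lower half-plane, clockwise contour ⇒ F(ω) = -2πi·ΣRes):
  Res_{z = - 20 i} g(z) = \frac{i e^{- 20 \omega}}{20}
  F(ω) = -2πi·ΣRes = \frac{\pi e^{- 20 \omega}}{10}

Case ω < 0 (upper half-plane, counterclockwise contour ⇒ F(ω) = +2πi·ΣRes):
  Res_{z = 20 i} g(z) = - \frac{i e^{20 \omega}}{20}
  F(ω) = 2πi·ΣRes = \frac{\pi e^{20 \omega}}{10}

Both cases combine into a single formula in |ω|:

F(ω) = \frac{\pi e^{- 20 \left|{\omega}\right|}}{10}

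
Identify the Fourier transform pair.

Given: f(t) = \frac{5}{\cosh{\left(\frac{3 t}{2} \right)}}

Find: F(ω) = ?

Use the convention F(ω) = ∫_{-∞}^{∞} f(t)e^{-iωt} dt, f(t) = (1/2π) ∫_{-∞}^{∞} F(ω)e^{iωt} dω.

F(ω) = \frac{10 \pi}{3 \cosh{\left(\frac{\pi \omega}{3} \right)}}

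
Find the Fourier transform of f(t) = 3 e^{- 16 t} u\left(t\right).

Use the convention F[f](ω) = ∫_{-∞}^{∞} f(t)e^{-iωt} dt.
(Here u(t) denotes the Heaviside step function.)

F(ω) = \frac{3}{i \omega + 16}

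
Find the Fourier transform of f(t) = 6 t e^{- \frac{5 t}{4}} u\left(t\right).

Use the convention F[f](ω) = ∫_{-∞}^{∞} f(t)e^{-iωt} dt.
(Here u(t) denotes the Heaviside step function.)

F(ω) = \frac{96}{\left(4 i \omega + 5\right)^{2}}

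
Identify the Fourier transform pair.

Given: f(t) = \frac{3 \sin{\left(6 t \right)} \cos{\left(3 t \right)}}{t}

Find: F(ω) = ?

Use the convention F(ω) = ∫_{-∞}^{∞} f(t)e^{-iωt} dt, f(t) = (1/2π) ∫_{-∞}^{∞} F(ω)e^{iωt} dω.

F(ω) = \begin{cases} 3 \pi & \text{for}\: \omega > -3 \wedge \omega < 3 \\\frac{3 \pi}{2} & \text{for}\: \omega > -9 \wedge \omega < 9 \\0 & \text{otherwise} \end{cases}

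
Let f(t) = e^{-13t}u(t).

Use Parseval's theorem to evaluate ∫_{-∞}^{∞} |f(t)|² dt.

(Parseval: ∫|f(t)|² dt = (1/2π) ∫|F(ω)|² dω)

∫|f(t)|² dt = \frac{1}{26}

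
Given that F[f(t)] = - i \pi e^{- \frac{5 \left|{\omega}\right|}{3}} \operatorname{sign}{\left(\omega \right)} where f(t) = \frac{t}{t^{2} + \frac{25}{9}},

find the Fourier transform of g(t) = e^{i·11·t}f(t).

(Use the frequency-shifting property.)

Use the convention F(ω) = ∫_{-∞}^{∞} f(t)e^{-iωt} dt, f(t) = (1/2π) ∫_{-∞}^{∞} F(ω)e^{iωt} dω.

F[g](ω) = - i \pi e^{- \frac{5 \left|{\omega - 11}\right|}{3}} \operatorname{sign}{\left(\omega - 11 \right)}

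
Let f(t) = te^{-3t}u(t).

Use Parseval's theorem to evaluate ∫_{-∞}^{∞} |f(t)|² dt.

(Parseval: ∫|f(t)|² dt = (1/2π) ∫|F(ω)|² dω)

∫|f(t)|² dt = \frac{1}{108}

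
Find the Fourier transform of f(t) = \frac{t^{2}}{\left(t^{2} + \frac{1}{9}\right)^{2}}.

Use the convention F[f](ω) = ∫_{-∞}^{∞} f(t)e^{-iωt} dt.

F(ω) = \frac{\pi \left(3 - \left|{\omega}\right|\right) e^{- \frac{\left|{\omega}\right|}{3}}}{2}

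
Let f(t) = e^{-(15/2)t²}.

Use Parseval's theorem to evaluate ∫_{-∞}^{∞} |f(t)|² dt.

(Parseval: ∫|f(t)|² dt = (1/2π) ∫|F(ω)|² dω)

∫|f(t)|² dt = \frac{\sqrt{15} \sqrt{\pi}}{15}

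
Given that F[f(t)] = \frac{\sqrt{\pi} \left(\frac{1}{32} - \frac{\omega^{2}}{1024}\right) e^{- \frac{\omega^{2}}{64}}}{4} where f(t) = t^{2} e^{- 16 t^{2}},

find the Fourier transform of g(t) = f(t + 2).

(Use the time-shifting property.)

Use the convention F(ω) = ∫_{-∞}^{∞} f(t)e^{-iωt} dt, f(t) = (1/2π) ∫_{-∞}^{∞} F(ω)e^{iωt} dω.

F[g](ω) = \frac{\sqrt{\pi} \left(32 - \omega^{2}\right) e^{\frac{\omega \left(- \omega + 128 i\right)}{64}}}{4096}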